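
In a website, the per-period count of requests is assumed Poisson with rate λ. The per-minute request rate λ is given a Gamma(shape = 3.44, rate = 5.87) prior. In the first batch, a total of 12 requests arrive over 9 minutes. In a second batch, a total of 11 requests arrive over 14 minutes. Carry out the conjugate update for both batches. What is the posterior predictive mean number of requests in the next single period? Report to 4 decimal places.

With a Gamma(shape α, rate β) prior, the Poisson likelihood is conjugate: the posterior is Gamma(α + ΣXᵢ, β + n).
After batch 1: Gamma(α+S, β+n) = Gamma(3.44+12, 5.87+9) = Gamma(15.44, 14.87).
After batch 2: Gamma(α+S, β+n) = Gamma(15.44+11, 14.87+14) = Gamma(26.44, 28.87).
The predictive distribution for one future period is NegBinom with mean α/β = 0.9158.

0.9158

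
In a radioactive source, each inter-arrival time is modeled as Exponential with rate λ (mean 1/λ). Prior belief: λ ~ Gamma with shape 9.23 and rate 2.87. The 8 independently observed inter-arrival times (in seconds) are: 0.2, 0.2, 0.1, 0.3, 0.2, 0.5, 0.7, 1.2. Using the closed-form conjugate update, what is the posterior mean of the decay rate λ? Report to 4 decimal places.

2.7480

With a Gamma(shape α, rate β) prior on the exponential rate λ, the posterior after n observations with total T = Σxᵢ is Gamma(α+n, β+T).
Sum of observations T = 3.4 seconds; n = 8.
Posterior: Gamma(9.23+8, 2.87+3.4) = Gamma(17.23, 6.27).
Posterior mean of λ = α/β = 17.23/6.27 = 2.7480.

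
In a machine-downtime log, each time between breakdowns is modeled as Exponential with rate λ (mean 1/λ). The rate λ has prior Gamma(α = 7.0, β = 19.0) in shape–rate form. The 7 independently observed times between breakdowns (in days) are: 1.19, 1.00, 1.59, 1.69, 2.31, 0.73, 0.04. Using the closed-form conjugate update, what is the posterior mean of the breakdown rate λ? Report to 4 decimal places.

0.5082

With a Gamma(shape α, rate β) prior on the exponential rate λ, the posterior after n observations with total T = Σxᵢ is Gamma(α+n, β+T).
Sum of observations T = 8.55 days; n = 7.
Posterior: Gamma(7.0+7, 19.0+8.55) = Gamma(14.0, 27.55).
Posterior mean of λ = α/β = 14.0/27.55 = 0.5082.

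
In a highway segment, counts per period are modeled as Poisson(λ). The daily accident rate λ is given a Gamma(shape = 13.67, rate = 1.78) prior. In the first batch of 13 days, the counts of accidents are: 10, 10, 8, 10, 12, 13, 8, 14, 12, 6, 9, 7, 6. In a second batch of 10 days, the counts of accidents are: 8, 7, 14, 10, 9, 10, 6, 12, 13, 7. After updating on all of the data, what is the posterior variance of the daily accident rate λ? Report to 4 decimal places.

With a Gamma(shape α, rate β) prior, the Poisson likelihood is conjugate: the posterior is Gamma(α + ΣXᵢ, β + n).
Batch 1: sum of counts S = 125 over n = 13 days.
After batch 1: Gamma(α+S, β+n) = Gamma(13.67+125, 1.78+13) = Gamma(138.67, 14.78).
Batch 2: sum of counts S = 96 over n = 10 days.
After batch 2: Gamma(α+S, β+n) = Gamma(138.67+96, 14.78+10) = Gamma(234.67, 24.78).
Var = α/β² = 234.67/24.78² = 0.3822.

0.3822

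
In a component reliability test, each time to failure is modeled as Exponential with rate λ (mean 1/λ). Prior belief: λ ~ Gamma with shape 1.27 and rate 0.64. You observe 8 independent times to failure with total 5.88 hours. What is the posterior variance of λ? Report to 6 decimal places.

With a Gamma(shape α, rate β) prior on the exponential rate λ, the posterior after n observations with total T = Σxᵢ is Gamma(α+n, β+T).
Posterior: Gamma(1.27+8, 0.64+5.88) = Gamma(9.27, 6.52).
Var = α/β² = 0.218064.

0.218064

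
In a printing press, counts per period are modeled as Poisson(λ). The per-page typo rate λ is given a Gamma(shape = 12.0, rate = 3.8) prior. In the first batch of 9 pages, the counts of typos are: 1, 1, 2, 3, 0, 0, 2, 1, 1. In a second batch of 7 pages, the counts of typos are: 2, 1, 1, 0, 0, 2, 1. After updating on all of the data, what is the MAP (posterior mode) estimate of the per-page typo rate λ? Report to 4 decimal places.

With a Gamma(shape α, rate β) prior, the Poisson likelihood is conjugate: the posterior is Gamma(α + ΣXᵢ, β + n).
Batch 1: sum of counts S = 11 over n = 9 pages.
After batch 1: Gamma(α+S, β+n) = Gamma(12.0+11, 3.8+9) = Gamma(23.0, 12.8).
Batch 2: sum of counts S = 7 over n = 7 pages.
After batch 2: Gamma(α+S, β+n) = Gamma(23.0+7, 12.8+7) = Gamma(30.0, 19.8).
Mode of Gamma(α,β) for α≥1 is (α−1)/β = 29.0/19.8 = 1.4646.

1.4646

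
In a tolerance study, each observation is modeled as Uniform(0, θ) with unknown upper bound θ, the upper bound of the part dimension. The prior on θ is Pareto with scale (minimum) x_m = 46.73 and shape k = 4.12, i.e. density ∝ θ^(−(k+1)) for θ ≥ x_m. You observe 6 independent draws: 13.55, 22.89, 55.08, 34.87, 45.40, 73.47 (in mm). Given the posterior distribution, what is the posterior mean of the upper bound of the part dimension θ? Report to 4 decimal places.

A Pareto(scale x_m, shape k) prior on the upper bound θ of Uniform(0, θ) is conjugate: posterior is Pareto(max(x_m, max xᵢ), k + n).
Sample maximum = 73.47; prior scale x_m = 46.73 → posterior scale = max = 73.47.
Posterior shape = 4.12 + 6 = 10.12.
E[θ|data] = k·x_m/(k−1) = 10.12·73.47/9.12 = 81.5259.

81.5259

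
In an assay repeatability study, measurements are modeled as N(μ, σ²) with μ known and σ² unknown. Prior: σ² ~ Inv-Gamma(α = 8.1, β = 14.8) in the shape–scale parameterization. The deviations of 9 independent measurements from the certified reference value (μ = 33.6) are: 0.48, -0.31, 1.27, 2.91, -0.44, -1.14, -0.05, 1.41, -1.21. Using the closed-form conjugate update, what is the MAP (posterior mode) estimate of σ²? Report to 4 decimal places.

With known mean μ and an Inverse-Gamma(α, β) prior on σ², the Normal likelihood is conjugate: posterior is Inv-Gamma(α + n/2, β + Σ(xᵢ−μ)²/2).
Σ(xᵢ−μ)² = (0.48)² + (-0.31)² + (1.27)² + (2.91)² + (-0.44)² + (-1.14)² + (-0.05)² + (1.41)² + (-1.21)² = 15.3554.
Posterior: Inv-Gamma(8.1 + 9/2, 14.8 + 15.3554/2) = Inv-Gamma(12.60, 22.47770).
Mode = β/(α+1) = 22.47770/13.60 = 1.6528.

1.6528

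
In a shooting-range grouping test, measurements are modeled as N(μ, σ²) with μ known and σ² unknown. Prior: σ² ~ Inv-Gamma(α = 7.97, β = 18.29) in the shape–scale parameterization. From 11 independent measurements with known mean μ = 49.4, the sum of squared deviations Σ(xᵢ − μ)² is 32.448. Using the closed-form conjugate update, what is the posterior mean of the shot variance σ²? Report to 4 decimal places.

2.7678

With known mean μ and an Inverse-Gamma(α, β) prior on σ², the Normal likelihood is conjugate: posterior is Inv-Gamma(α + n/2, β + Σ(xᵢ−μ)²/2).
Posterior: Inv-Gamma(7.97 + 11/2, 18.29 + 32.448/2) = Inv-Gamma(13.47, 34.5140).
E[σ²|data] = β/(α−1) = 34.5140/12.47 = 2.7678.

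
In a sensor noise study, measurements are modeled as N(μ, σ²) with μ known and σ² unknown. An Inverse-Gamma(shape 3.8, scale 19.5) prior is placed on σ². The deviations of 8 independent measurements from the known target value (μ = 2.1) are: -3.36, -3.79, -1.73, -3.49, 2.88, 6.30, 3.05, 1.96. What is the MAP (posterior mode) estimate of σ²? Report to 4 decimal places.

With known mean μ and an Inverse-Gamma(α, β) prior on σ², the Normal likelihood is conjugate: posterior is Inv-Gamma(α + n/2, β + Σ(xᵢ−μ)²/2).
Σ(xᵢ−μ)² = (-3.36)² + (-3.79)² + (-1.73)² + (-3.49)² + (2.88)² + (6.30)² + (3.05)² + (1.96)² = 101.9552.
Posterior: Inv-Gamma(3.8 + 8/2, 19.5 + 101.9552/2) = Inv-Gamma(7.80, 70.47760).
Mode = β/(α+1) = 70.47760/8.80 = 8.0088.

8.0088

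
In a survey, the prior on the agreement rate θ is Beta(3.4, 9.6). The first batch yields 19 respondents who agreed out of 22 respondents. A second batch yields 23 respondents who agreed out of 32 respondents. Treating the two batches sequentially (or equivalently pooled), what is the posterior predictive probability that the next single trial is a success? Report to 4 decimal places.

The Beta prior is conjugate to a Binomial/Bernoulli likelihood; the update adds successes to α and failures to β.
After batch 1: Beta(3.4+19, 9.6+3) = Beta(22.4, 12.6).
After batch 2: Beta(22.4+23, 12.6+9) = Beta(45.4, 21.6).
For a single future Bernoulli trial, P(success | data) = α/(α+β) = 0.6776.

0.6776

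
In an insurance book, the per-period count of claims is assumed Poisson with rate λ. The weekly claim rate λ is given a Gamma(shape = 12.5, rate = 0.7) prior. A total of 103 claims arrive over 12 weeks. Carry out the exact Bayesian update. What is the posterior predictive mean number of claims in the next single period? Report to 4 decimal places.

9.0945

With a Gamma(shape α, rate β) prior, the Poisson likelihood is conjugate: the posterior is Gamma(α + ΣXᵢ, β + n).
Posterior: Gamma(α+S, β+n) = Gamma(12.5+103, 0.7+12) = Gamma(115.5, 12.7).
The predictive distribution for one future period is NegBinom with mean α/β = 9.0945.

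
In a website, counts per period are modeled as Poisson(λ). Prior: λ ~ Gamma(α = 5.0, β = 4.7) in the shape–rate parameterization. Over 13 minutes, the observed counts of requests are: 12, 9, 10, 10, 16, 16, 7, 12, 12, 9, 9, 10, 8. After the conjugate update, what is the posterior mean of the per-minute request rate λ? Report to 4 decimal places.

8.1921

With a Gamma(shape α, rate β) prior, the Poisson likelihood is conjugate: the posterior is Gamma(α + ΣXᵢ, β + n).
Sum of counts S = 140 over n = 13 minutes.
Posterior: Gamma(α+S, β+n) = Gamma(5.0+140, 4.7+13) = Gamma(145.0, 17.7).
Posterior mean = α/β = 145.0/17.7 = 8.1921.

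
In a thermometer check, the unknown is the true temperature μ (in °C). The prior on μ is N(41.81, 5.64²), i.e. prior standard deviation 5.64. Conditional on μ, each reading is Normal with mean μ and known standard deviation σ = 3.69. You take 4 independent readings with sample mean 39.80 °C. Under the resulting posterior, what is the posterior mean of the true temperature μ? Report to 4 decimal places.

For Normal data with known variance σ², a Normal(μ₀, σ₀²) prior on μ is conjugate. Posterior precision = 1/σ₀² + n/σ²; posterior mean is the precision-weighted average of μ₀ and x̄.
n·x̄ = 4·39.80 = 159.2.
σ₀² = 5.64² = 31.8096, σ² = 3.69² = 13.6161; σ² + n·σ₀² = 13.6161 + 4·31.8096 = 140.8545.
Posterior mean = (μ₀/σ₀² + n·x̄/σ²)/(1/σ₀² + n/σ²) = (σ²·μ₀ + σ₀²·n·x̄)/(σ² + n·σ₀²) = (13.6161·41.81 + 31.8096·159.2)/140.8545 = 5633.377461/140.8545 = 39.9943.

39.9943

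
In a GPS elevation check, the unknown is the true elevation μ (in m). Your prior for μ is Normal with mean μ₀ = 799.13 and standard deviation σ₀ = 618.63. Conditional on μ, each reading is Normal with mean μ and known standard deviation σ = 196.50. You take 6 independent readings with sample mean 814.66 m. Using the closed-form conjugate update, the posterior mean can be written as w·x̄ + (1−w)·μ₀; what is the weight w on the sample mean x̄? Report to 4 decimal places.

0.9835

For Normal data with known variance σ², a Normal(μ₀, σ₀²) prior on μ is conjugate. Posterior precision = 1/σ₀² + n/σ²; posterior mean is the precision-weighted average of μ₀ and x̄.
σ₀² = 618.63² = 382703.0769, σ² = 196.50² = 38612.25. Prior precision 1/σ₀² = 1/382703.0769; data precision n/σ² = 6/38612.25.
w = (n/σ²)/(1/σ₀² + n/σ²) = n·σ₀²/(σ² + n·σ₀²) = 6·382703.0769/(38612.25 + 6·382703.0769) = 2296218.4614/2334830.7114 = 0.9835.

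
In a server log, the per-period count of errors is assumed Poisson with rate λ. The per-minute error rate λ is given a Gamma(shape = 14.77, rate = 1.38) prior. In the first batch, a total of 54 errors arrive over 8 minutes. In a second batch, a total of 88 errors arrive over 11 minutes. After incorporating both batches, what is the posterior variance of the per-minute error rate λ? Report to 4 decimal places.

With a Gamma(shape α, rate β) prior, the Poisson likelihood is conjugate: the posterior is Gamma(α + ΣXᵢ, β + n).
After batch 1: Gamma(α+S, β+n) = Gamma(14.77+54, 1.38+8) = Gamma(68.77, 9.38).
After batch 2: Gamma(α+S, β+n) = Gamma(68.77+88, 9.38+11) = Gamma(156.77, 20.38).
Var = α/β² = 156.77/20.38² = 0.3774.

0.3774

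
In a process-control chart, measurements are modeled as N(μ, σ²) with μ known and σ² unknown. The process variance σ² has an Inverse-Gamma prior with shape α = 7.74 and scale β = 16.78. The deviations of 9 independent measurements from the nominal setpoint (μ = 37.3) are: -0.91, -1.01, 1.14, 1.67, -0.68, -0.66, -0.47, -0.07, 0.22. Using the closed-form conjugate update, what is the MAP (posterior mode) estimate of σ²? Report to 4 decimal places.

With known mean μ and an Inverse-Gamma(α, β) prior on σ², the Normal likelihood is conjugate: posterior is Inv-Gamma(α + n/2, β + Σ(xᵢ−μ)²/2).
Σ(xᵢ−μ)² = (-0.91)² + (-1.01)² + (1.14)² + (1.67)² + (-0.68)² + (-0.66)² + (-0.47)² + (-0.07)² + (0.22)² = 7.1089.
Posterior: Inv-Gamma(7.74 + 9/2, 16.78 + 7.1089/2) = Inv-Gamma(12.24, 20.33445).
Mode = β/(α+1) = 20.33445/13.24 = 1.5358.

1.5358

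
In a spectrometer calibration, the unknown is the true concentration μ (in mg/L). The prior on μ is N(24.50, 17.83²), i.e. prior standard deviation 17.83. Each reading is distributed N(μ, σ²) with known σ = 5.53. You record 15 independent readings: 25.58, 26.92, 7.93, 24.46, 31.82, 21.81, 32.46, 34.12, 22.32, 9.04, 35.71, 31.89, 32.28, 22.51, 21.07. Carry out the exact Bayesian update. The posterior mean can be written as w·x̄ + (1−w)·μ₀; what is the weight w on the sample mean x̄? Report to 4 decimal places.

0.9936

For Normal data with known variance σ², a Normal(μ₀, σ₀²) prior on μ is conjugate. Posterior precision = 1/σ₀² + n/σ²; posterior mean is the precision-weighted average of μ₀ and x̄.
σ₀² = 17.83² = 317.9089, σ² = 5.53² = 30.5809. Prior precision 1/σ₀² = 1/317.9089; data precision n/σ² = 15/30.5809.
w = (n/σ²)/(1/σ₀² + n/σ²) = n·σ₀²/(σ² + n·σ₀²) = 15·317.9089/(30.5809 + 15·317.9089) = 4768.6335/4799.2144 = 0.9936.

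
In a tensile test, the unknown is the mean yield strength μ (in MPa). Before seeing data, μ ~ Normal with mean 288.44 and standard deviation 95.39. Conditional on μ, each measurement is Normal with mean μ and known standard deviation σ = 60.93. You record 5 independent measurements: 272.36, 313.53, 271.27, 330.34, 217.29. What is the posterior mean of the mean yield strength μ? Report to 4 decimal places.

For Normal data with known variance σ², a Normal(μ₀, σ₀²) prior on μ is conjugate. Posterior precision = 1/σ₀² + n/σ²; posterior mean is the precision-weighted average of μ₀ and x̄.
Σxᵢ = 272.36 + 313.53 + 271.27 + 330.34 + 217.29 = 1404.79, so n·x̄ = 1404.79.
σ₀² = 95.39² = 9099.2521, σ² = 60.93² = 3712.4649; σ² + n·σ₀² = 3712.4649 + 5·9099.2521 = 49208.7254.
Posterior mean = (μ₀/σ₀² + n·x̄/σ²)/(1/σ₀² + n/σ²) = (σ²·μ₀ + σ₀²·n·x̄)/(σ² + n·σ₀²) = (3712.4649·288.44 + 9099.2521·1404.79)/49208.7254 = 13853361.733315/49208.7254 = 281.5225.

281.5225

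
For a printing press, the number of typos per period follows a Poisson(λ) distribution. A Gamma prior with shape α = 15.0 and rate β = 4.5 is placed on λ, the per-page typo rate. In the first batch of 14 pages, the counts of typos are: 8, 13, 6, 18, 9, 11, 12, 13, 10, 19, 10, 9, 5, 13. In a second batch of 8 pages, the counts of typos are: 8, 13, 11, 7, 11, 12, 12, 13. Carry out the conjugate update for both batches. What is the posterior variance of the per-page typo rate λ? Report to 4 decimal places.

With a Gamma(shape α, rate β) prior, the Poisson likelihood is conjugate: the posterior is Gamma(α + ΣXᵢ, β + n).
Batch 1: sum of counts S = 156 over n = 14 pages.
After batch 1: Gamma(α+S, β+n) = Gamma(15.0+156, 4.5+14) = Gamma(171.0, 18.5).
Batch 2: sum of counts S = 87 over n = 8 pages.
After batch 2: Gamma(α+S, β+n) = Gamma(171.0+87, 18.5+8) = Gamma(258.0, 26.5).
Var = α/β² = 258.0/26.5² = 0.3674.

0.3674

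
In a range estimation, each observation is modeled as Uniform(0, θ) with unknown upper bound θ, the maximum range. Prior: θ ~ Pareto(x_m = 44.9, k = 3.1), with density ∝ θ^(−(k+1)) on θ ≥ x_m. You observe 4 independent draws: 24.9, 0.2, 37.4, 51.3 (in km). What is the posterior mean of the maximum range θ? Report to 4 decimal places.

A Pareto(scale x_m, shape k) prior on the upper bound θ of Uniform(0, θ) is conjugate: posterior is Pareto(max(x_m, max xᵢ), k + n).
Sample maximum = 51.3; prior scale x_m = 44.9 → posterior scale = max = 51.3.
Posterior shape = 3.1 + 4 = 7.1.
E[θ|data] = k·x_m/(k−1) = 7.1·51.3/6.1 = 59.7098.

59.7098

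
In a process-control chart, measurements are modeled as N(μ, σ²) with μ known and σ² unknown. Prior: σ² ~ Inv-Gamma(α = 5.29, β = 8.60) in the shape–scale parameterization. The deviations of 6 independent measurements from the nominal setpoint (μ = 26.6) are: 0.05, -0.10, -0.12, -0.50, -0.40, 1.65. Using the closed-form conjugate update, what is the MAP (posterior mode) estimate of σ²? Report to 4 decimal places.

1.0958

With known mean μ and an Inverse-Gamma(α, β) prior on σ², the Normal likelihood is conjugate: posterior is Inv-Gamma(α + n/2, β + Σ(xᵢ−μ)²/2).
Σ(xᵢ−μ)² = (0.05)² + (-0.10)² + (-0.12)² + (-0.50)² + (-0.40)² + (1.65)² = 3.1594.
Posterior: Inv-Gamma(5.29 + 6/2, 8.60 + 3.1594/2) = Inv-Gamma(8.29, 10.17970).
Mode = β/(α+1) = 10.17970/9.29 = 1.0958.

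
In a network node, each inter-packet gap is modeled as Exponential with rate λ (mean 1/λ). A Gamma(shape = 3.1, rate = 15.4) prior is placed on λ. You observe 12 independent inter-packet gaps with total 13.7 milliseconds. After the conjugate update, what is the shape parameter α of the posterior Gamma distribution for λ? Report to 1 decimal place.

With a Gamma(shape α, rate β) prior on the exponential rate λ, the posterior after n observations with total T = Σxᵢ is Gamma(α+n, β+T).
Posterior: Gamma(3.1+12, 15.4+13.7) = Gamma(15.1, 29.1).
Posterior α = 15.1.

15.1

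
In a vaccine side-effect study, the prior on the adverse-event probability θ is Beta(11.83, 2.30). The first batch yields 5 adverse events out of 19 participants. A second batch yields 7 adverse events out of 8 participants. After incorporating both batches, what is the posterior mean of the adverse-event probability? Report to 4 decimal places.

The Beta prior is conjugate to a Binomial/Bernoulli likelihood; the update adds successes to α and failures to β.
After batch 1: Beta(11.83+5, 2.30+14) = Beta(16.83, 16.30).
After batch 2: Beta(16.83+7, 16.30+1) = Beta(23.83, 17.30).
Posterior mean = α/(α+β) = 23.83/41.13 = 0.5794.

0.5794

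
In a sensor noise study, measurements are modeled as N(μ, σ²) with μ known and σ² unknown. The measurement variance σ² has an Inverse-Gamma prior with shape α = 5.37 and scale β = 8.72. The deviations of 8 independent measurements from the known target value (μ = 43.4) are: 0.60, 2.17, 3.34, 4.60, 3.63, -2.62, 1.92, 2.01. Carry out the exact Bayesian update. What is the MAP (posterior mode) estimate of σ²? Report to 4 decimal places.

3.9823

With known mean μ and an Inverse-Gamma(α, β) prior on σ², the Normal likelihood is conjugate: posterior is Inv-Gamma(α + n/2, β + Σ(xᵢ−μ)²/2).
Σ(xᵢ−μ)² = (0.60)² + (2.17)² + (3.34)² + (4.60)² + (3.63)² + (-2.62)² + (1.92)² + (2.01)² = 65.1523.
Posterior: Inv-Gamma(5.37 + 8/2, 8.72 + 65.1523/2) = Inv-Gamma(9.37, 41.29615).
Mode = β/(α+1) = 41.29615/10.37 = 3.9823.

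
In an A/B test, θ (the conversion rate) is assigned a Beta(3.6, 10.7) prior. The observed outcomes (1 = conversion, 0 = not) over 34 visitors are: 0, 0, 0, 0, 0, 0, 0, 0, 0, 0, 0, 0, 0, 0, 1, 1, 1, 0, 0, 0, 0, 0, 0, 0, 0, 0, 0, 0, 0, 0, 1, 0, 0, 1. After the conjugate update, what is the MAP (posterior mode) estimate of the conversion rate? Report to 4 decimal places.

0.1641

The Beta prior is conjugate to a Binomial/Bernoulli likelihood; the update adds successes to α and failures to β.
Posterior: Beta(α+k, β+n−k) = Beta(3.6+5, 10.7+29) = Beta(8.6, 39.7).
Mode of Beta(a,b) for a,b>1 is (a−1)/(a+b−2) = 7.6/46.3 = 0.1641.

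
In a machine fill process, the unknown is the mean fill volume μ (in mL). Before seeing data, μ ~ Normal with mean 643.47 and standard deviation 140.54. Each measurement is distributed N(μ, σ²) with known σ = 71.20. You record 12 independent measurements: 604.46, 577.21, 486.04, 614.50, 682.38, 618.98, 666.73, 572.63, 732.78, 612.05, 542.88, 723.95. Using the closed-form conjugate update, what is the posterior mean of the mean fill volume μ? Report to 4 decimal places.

620.0501

For Normal data with known variance σ², a Normal(μ₀, σ₀²) prior on μ is conjugate. Posterior precision = 1/σ₀² + n/σ²; posterior mean is the precision-weighted average of μ₀ and x̄.
Σxᵢ = 604.46 + 577.21 + 486.04 + 614.50 + 682.38 + 618.98 + 666.73 + 572.63 + 732.78 + 612.05 + 542.88 + 723.95 = 7434.59, so n·x̄ = 7434.59.
σ₀² = 140.54² = 19751.4916, σ² = 71.20² = 5069.44; σ² + n·σ₀² = 5069.44 + 12·19751.4916 = 242087.3392.
Posterior mean = (μ₀/σ₀² + n·x̄/σ²)/(1/σ₀² + n/σ²) = (σ²·μ₀ + σ₀²·n·x̄)/(σ² + n·σ₀²) = (5069.44·643.47 + 19751.4916·7434.59)/242087.3392 = 150106274.491244/242087.3392 = 620.0501.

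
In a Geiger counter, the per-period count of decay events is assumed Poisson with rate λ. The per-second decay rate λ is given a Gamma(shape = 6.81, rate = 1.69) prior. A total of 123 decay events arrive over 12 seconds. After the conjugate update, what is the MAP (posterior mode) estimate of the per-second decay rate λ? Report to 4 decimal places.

With a Gamma(shape α, rate β) prior, the Poisson likelihood is conjugate: the posterior is Gamma(α + ΣXᵢ, β + n).
Posterior: Gamma(α+S, β+n) = Gamma(6.81+123, 1.69+12) = Gamma(129.81, 13.69).
Mode of Gamma(α,β) for α≥1 is (α−1)/β = 128.81/13.69 = 9.4091.

9.4091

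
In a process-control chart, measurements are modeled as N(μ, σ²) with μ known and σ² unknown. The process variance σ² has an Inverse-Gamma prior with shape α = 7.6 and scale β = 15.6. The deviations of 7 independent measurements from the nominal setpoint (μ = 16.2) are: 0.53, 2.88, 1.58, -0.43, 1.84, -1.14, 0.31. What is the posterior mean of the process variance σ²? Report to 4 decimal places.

2.3385

With known mean μ and an Inverse-Gamma(α, β) prior on σ², the Normal likelihood is conjugate: posterior is Inv-Gamma(α + n/2, β + Σ(xᵢ−μ)²/2).
Σ(xᵢ−μ)² = (0.53)² + (2.88)² + (1.58)² + (-0.43)² + (1.84)² + (-1.14)² + (0.31)² = 16.0379.
Posterior: Inv-Gamma(7.6 + 7/2, 15.6 + 16.0379/2) = Inv-Gamma(11.10, 23.61895).
E[σ²|data] = β/(α−1) = 23.61895/10.10 = 2.3385.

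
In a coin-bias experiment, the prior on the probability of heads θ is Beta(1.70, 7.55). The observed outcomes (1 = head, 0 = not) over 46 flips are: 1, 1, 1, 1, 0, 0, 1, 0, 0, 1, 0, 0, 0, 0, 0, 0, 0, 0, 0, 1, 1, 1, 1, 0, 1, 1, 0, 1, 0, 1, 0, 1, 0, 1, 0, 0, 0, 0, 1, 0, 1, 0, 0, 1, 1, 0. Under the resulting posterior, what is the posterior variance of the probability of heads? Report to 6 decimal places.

The Beta prior is conjugate to a Binomial/Bernoulli likelihood; the update adds successes to α and failures to β.
Posterior: Beta(α+k, β+n−k) = Beta(1.70+20, 7.55+26) = Beta(21.70, 33.55).
Var = αβ/((α+β)²(α+β+1)) = 21.70·33.55/(55.25²·56.25) = 0.004240.

0.004240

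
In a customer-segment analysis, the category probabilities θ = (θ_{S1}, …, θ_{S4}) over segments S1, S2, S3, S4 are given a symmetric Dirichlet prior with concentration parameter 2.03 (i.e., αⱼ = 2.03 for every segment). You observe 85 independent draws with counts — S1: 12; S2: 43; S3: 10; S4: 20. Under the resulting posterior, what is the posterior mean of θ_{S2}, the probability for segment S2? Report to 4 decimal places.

0.4836

The Dirichlet prior is conjugate to the Multinomial likelihood: each posterior αⱼ = prior αⱼ + observed count nⱼ.
Posterior concentration: (14.03, 45.03, 12.03, 22.03), total = 93.12.
E[θ_{S2}|data] = α_{S2}/Σα = 45.03/93.12 = 0.4836.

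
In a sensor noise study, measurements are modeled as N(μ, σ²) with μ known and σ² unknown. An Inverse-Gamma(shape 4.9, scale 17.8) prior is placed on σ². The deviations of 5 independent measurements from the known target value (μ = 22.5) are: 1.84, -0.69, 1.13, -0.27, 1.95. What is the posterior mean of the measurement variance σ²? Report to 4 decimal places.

3.4855

With known mean μ and an Inverse-Gamma(α, β) prior on σ², the Normal likelihood is conjugate: posterior is Inv-Gamma(α + n/2, β + Σ(xᵢ−μ)²/2).
Σ(xᵢ−μ)² = (1.84)² + (-0.69)² + (1.13)² + (-0.27)² + (1.95)² = 9.0140.
Posterior: Inv-Gamma(4.9 + 5/2, 17.8 + 9.0140/2) = Inv-Gamma(7.40, 22.30700).
E[σ²|data] = β/(α−1) = 22.30700/6.40 = 3.4855.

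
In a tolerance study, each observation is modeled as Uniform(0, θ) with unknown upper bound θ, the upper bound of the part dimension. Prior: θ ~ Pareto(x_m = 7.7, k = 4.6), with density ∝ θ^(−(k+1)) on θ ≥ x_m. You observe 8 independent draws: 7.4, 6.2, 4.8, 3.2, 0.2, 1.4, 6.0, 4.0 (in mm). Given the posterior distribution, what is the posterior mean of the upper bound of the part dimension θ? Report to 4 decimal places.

A Pareto(scale x_m, shape k) prior on the upper bound θ of Uniform(0, θ) is conjugate: posterior is Pareto(max(x_m, max xᵢ), k + n).
Sample maximum = 7.4; prior scale x_m = 7.7 → posterior scale = max = 7.7.
Posterior shape = 4.6 + 8 = 12.6.
E[θ|data] = k·x_m/(k−1) = 12.6·7.7/11.6 = 8.3638.

8.3638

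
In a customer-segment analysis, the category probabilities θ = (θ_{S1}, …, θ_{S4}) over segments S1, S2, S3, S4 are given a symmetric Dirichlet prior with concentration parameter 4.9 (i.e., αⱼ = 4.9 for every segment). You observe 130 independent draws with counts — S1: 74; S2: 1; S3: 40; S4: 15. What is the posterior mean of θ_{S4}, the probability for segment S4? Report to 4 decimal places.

0.1330

The Dirichlet prior is conjugate to the Multinomial likelihood: each posterior αⱼ = prior αⱼ + observed count nⱼ.
Posterior concentration: (78.9, 5.9, 44.9, 19.9), total = 149.6.
E[θ_{S4}|data] = α_{S4}/Σα = 19.9/149.6 = 0.1330.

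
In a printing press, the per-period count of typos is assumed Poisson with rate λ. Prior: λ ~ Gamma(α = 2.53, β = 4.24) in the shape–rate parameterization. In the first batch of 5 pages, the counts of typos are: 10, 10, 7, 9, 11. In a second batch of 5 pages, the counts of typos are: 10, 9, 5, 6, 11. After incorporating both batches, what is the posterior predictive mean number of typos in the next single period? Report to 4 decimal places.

6.3574

With a Gamma(shape α, rate β) prior, the Poisson likelihood is conjugate: the posterior is Gamma(α + ΣXᵢ, β + n).
Batch 1: sum of counts S = 47 over n = 5 pages.
After batch 1: Gamma(α+S, β+n) = Gamma(2.53+47, 4.24+5) = Gamma(49.53, 9.24).
Batch 2: sum of counts S = 41 over n = 5 pages.
After batch 2: Gamma(α+S, β+n) = Gamma(49.53+41, 9.24+5) = Gamma(90.53, 14.24).
The predictive distribution for one future period is NegBinom with mean α/β = 6.3574.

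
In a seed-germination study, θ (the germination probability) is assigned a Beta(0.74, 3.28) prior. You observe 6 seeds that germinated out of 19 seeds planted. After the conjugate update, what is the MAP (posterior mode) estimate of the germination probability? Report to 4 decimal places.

The Beta prior is conjugate to a Binomial/Bernoulli likelihood; the update adds successes to α and failures to β.
Posterior: Beta(α+k, β+n−k) = Beta(0.74+6, 3.28+13) = Beta(6.74, 16.28).
Mode of Beta(a,b) for a,b>1 is (a−1)/(a+b−2) = 5.74/21.02 = 0.2731.

0.2731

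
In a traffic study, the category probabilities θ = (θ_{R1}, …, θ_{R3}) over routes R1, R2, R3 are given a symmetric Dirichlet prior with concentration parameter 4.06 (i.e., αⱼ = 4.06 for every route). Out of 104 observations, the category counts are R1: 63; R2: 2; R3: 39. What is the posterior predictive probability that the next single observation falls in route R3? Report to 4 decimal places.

0.3706

The Dirichlet prior is conjugate to the Multinomial likelihood: each posterior αⱼ = prior αⱼ + observed count nⱼ.
Posterior concentration: (67.06, 6.06, 43.06), total = 116.18.
P(next = R3 | data) = α_{R3}/Σα = 0.3706.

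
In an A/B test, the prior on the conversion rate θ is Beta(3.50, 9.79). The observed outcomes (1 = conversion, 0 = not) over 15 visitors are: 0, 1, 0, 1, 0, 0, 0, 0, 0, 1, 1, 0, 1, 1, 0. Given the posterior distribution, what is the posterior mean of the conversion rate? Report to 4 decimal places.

The Beta prior is conjugate to a Binomial/Bernoulli likelihood; the update adds successes to α and failures to β.
Posterior: Beta(α+k, β+n−k) = Beta(3.50+6, 9.79+9) = Beta(9.50, 18.79).
Posterior mean = α/(α+β) = 9.50/28.29 = 0.3358.

0.3358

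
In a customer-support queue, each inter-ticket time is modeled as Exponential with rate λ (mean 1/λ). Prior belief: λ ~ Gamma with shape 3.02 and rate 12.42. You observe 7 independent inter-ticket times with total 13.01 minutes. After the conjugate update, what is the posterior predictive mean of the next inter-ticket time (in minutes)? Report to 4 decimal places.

2.8193

With a Gamma(shape α, rate β) prior on the exponential rate λ, the posterior after n observations with total T = Σxᵢ is Gamma(α+n, β+T).
Posterior: Gamma(3.02+7, 12.42+13.01) = Gamma(10.02, 25.43).
The predictive distribution for the next observation is Lomax; its mean is β/(α−1) = 25.43/9.02 = 2.8193.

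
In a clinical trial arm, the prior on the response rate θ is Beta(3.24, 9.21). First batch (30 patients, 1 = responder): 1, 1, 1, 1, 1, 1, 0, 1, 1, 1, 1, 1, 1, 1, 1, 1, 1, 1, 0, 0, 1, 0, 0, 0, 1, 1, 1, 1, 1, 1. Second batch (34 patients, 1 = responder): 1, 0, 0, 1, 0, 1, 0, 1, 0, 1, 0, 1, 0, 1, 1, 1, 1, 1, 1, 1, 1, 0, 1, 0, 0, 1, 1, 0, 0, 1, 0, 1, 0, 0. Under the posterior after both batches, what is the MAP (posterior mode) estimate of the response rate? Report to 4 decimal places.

The Beta prior is conjugate to a Binomial/Bernoulli likelihood; the update adds successes to α and failures to β.
After batch 1: Beta(3.24+24, 9.21+6) = Beta(27.24, 15.21).
After batch 2: Beta(27.24+19, 15.21+15) = Beta(46.24, 30.21).
Mode of Beta(a,b) for a,b>1 is (a−1)/(a+b−2) = 45.24/74.45 = 0.6077.

0.6077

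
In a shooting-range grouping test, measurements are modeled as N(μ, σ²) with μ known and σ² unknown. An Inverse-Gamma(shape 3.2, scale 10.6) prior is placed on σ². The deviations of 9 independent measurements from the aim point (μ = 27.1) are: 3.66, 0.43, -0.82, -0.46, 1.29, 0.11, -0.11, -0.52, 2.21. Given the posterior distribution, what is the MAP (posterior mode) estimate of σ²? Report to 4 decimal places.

2.4429

With known mean μ and an Inverse-Gamma(α, β) prior on σ², the Normal likelihood is conjugate: posterior is Inv-Gamma(α + n/2, β + Σ(xᵢ−μ)²/2).
Σ(xᵢ−μ)² = (3.66)² + (0.43)² + (-0.82)² + (-0.46)² + (1.29)² + (0.11)² + (-0.11)² + (-0.52)² + (2.21)² = 21.3073.
Posterior: Inv-Gamma(3.2 + 9/2, 10.6 + 21.3073/2) = Inv-Gamma(7.70, 21.25365).
Mode = β/(α+1) = 21.25365/8.70 = 2.4429.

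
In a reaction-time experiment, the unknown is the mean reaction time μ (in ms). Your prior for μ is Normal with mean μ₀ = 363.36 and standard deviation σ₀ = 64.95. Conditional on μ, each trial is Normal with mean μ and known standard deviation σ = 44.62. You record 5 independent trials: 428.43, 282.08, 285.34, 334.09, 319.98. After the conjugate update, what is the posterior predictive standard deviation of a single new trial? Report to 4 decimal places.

48.5262

For Normal data with known variance σ², a Normal(μ₀, σ₀²) prior on μ is conjugate. Posterior precision = 1/σ₀² + n/σ²; posterior mean is the precision-weighted average of μ₀ and x̄.
σ₀² = 64.95² = 4218.5025, σ² = 44.62² = 1990.9444; σ² + n·σ₀² = 1990.9444 + 5·4218.5025 = 23083.4569.
Posterior precision = 1/σ₀² + n/σ² = 1/4218.5025 + 5/1990.9444 = (σ² + n·σ₀²)/(σ₀²σ²) = 23083.4569/(4218.5025·1990.9444); posterior variance σₙ² = σ₀²σ²/(σ² + n·σ₀²) = 4218.5025·1990.9444/23083.4569 = 363.845154.
Predictive variance for one new observation = σₙ² + σ² = 4218.5025·1990.9444/23083.4569 + 1990.9444 = σ²·(σ₀² + 23083.4569)/23083.4569 = 1990.9444·27301.9594/23083.4569 = 2354.789554; SD = √(1990.9444·27301.9594/23083.4569) = 48.5262.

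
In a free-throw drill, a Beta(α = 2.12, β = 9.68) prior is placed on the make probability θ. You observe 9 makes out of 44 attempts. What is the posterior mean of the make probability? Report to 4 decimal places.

0.1993

The Beta prior is conjugate to a Binomial/Bernoulli likelihood; the update adds successes to α and failures to β.
Posterior: Beta(α+k, β+n−k) = Beta(2.12+9, 9.68+35) = Beta(11.12, 44.68).
Posterior mean = α/(α+β) = 11.12/55.80 = 0.1993.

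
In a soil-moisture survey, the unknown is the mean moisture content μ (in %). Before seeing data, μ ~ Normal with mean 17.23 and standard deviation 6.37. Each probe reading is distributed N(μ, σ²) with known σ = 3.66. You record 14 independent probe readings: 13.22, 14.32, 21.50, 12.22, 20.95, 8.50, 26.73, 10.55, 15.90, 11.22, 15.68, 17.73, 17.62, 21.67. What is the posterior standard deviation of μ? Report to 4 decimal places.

For Normal data with known variance σ², a Normal(μ₀, σ₀²) prior on μ is conjugate. Posterior precision = 1/σ₀² + n/σ²; posterior mean is the precision-weighted average of μ₀ and x̄.
σ₀² = 6.37² = 40.5769, σ² = 3.66² = 13.3956; σ² + n·σ₀² = 13.3956 + 14·40.5769 = 581.4722.
Posterior precision = 1/σ₀² + n/σ² = 1/40.5769 + 14/13.3956 = (σ² + n·σ₀²)/(σ₀²σ²) = 581.4722/(40.5769·13.3956); posterior variance σₙ² = σ₀²σ²/(σ² + n·σ₀²) = 40.5769·13.3956/581.4722 = 0.934786.
Posterior SD = √σₙ² = √(40.5769·13.3956/581.4722) = 0.9668.

0.9668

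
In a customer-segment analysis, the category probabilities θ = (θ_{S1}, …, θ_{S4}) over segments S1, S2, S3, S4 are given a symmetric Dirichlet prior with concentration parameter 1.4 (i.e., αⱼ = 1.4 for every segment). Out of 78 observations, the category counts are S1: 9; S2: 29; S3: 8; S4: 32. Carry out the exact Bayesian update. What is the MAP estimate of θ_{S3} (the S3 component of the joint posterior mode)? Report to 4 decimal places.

The Dirichlet prior is conjugate to the Multinomial likelihood: each posterior αⱼ = prior αⱼ + observed count nⱼ.
Posterior concentration: (10.4, 30.4, 9.4, 33.4), total = 83.6.
Joint mode component: (α_{S3}−1)/(Σα−K) = 8.4/79.6 = 0.1055.

0.1055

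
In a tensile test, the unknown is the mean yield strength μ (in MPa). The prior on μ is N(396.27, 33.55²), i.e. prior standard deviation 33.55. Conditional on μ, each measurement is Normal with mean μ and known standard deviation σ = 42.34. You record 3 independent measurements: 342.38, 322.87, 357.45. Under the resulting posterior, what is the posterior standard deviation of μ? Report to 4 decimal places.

19.7569

For Normal data with known variance σ², a Normal(μ₀, σ₀²) prior on μ is conjugate. Posterior precision = 1/σ₀² + n/σ²; posterior mean is the precision-weighted average of μ₀ and x̄.
σ₀² = 33.55² = 1125.6025, σ² = 42.34² = 1792.6756; σ² + n·σ₀² = 1792.6756 + 3·1125.6025 = 5169.4831.
Posterior precision = 1/σ₀² + n/σ² = 1/1125.6025 + 3/1792.6756 = (σ² + n·σ₀²)/(σ₀²σ²) = 5169.4831/(1125.6025·1792.6756); posterior variance σₙ² = σ₀²σ²/(σ² + n·σ₀²) = 1125.6025·1792.6756/5169.4831 = 390.336925.
Posterior SD = √σₙ² = √(1125.6025·1792.6756/5169.4831) = 19.7569.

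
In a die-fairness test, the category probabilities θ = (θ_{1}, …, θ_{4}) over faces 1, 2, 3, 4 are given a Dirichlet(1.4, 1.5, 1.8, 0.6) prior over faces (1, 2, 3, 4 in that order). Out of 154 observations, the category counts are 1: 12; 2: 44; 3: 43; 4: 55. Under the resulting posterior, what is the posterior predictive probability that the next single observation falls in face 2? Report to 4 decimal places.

The Dirichlet prior is conjugate to the Multinomial likelihood: each posterior αⱼ = prior αⱼ + observed count nⱼ.
Posterior concentration: (13.4, 45.5, 44.8, 55.6), total = 159.3.
P(next = 2 | data) = α_{2}/Σα = 0.2856.

0.2856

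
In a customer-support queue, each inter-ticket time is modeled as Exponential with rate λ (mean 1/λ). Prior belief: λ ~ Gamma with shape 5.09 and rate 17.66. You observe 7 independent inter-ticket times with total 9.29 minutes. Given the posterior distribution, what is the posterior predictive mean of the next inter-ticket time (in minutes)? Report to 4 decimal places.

With a Gamma(shape α, rate β) prior on the exponential rate λ, the posterior after n observations with total T = Σxᵢ is Gamma(α+n, β+T).
Posterior: Gamma(5.09+7, 17.66+9.29) = Gamma(12.09, 26.95).
The predictive distribution for the next observation is Lomax; its mean is β/(α−1) = 26.95/11.09 = 2.4301.

2.4301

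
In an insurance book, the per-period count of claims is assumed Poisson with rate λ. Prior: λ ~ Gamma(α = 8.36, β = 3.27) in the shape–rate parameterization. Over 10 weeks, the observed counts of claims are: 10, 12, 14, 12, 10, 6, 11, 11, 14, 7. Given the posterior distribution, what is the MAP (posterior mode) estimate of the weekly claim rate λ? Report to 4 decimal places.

With a Gamma(shape α, rate β) prior, the Poisson likelihood is conjugate: the posterior is Gamma(α + ΣXᵢ, β + n).
Sum of counts S = 107 over n = 10 weeks.
Posterior: Gamma(α+S, β+n) = Gamma(8.36+107, 3.27+10) = Gamma(115.36, 13.27).
Mode of Gamma(α,β) for α≥1 is (α−1)/β = 114.36/13.27 = 8.6179.

8.6179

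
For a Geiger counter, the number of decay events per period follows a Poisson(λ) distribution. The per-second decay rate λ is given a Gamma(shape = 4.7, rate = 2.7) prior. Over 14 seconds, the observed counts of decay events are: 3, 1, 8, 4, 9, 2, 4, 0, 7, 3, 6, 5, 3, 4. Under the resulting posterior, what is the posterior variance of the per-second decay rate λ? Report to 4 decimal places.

0.2284

With a Gamma(shape α, rate β) prior, the Poisson likelihood is conjugate: the posterior is Gamma(α + ΣXᵢ, β + n).
Sum of counts S = 59 over n = 14 seconds.
Posterior: Gamma(α+S, β+n) = Gamma(4.7+59, 2.7+14) = Gamma(63.7, 16.7).
Var = α/β² = 63.7/16.7² = 0.2284.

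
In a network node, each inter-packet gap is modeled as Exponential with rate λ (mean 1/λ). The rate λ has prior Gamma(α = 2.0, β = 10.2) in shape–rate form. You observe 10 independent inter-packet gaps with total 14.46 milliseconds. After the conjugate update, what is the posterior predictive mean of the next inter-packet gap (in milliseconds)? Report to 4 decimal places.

With a Gamma(shape α, rate β) prior on the exponential rate λ, the posterior after n observations with total T = Σxᵢ is Gamma(α+n, β+T).
Posterior: Gamma(2.0+10, 10.2+14.46) = Gamma(12.0, 24.66).
The predictive distribution for the next observation is Lomax; its mean is β/(α−1) = 24.66/11.0 = 2.2418.

2.2418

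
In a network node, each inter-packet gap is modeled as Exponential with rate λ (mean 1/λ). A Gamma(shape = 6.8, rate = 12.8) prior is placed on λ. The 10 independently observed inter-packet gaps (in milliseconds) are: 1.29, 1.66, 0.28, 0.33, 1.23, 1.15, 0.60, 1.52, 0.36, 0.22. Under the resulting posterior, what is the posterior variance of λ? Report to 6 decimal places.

With a Gamma(shape α, rate β) prior on the exponential rate λ, the posterior after n observations with total T = Σxᵢ is Gamma(α+n, β+T).
Sum of observations T = 8.64 milliseconds; n = 10.
Posterior: Gamma(6.8+10, 12.8+8.64) = Gamma(16.8, 21.44).
Var = α/β² = 0.036548.

0.036548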